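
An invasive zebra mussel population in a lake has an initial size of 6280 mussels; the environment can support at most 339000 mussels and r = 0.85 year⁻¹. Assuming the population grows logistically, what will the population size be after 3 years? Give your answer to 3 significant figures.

66000 mussels

A = (K − N₀)/N₀ = (339000 − 6280)/6280 = 52.981.
N(t) = K/(1 + A·e^(−rt)) = 339000/(1 + 52.981×e^(−0.85×3)).
e^(−2.55) = 0.078082; denominator = 1 + 52.981×0.078082 = 5.1368.
N = 339000/5.1368 = 65993.9.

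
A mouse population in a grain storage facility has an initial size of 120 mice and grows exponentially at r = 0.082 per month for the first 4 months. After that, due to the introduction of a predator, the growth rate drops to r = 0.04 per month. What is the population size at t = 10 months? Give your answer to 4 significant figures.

Phase 1: N(4) = 120·e^(0.082×4) = 120·e^0.328 = 166.583.
Phase 2 runs for 10 − 4 = 6 months at r = 0.04.
N(10) = 166.583·e^(0.04×6) = 166.583·e^0.24 = 211.768.

211.8 mice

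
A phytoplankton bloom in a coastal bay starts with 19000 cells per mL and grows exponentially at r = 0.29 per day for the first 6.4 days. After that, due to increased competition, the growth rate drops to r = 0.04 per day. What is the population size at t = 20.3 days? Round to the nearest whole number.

Phase 1: N(6.4) = 19000·e^(0.29×6.4) = 19000·e^1.856 = 121564.
Phase 2 runs for 20.3 − 6.4 = 13.9 days at r = 0.04.
N(20.3) = 121564·e^(0.04×13.9) = 121564·e^0.556 = 211969.

211969 cells per mL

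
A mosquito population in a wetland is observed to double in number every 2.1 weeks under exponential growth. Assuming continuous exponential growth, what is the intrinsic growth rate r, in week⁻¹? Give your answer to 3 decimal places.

0.330 per week

r = ln(2)/t_d = 0.6931/2.1 = 0.33007.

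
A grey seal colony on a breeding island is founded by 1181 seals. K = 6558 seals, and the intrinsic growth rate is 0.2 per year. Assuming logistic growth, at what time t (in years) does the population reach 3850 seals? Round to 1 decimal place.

9.3 years

A = (K − N₀)/N₀ = (6558 − 1181)/1181 = 4.5529.
Solve 6558/(1 + 4.5529·e^(−0.2t)) = 3850: 1 + 4.5529·e^(−0.2t) = 1.7034, so e^(−0.2t) = 0.154489.
−0.2·t = ln(0.154489) = -1.8676, so t = 1.8676/0.2 = 9.3382.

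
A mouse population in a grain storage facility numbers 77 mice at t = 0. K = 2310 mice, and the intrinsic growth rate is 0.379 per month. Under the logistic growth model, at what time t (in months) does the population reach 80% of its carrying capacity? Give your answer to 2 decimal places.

12.54 months

A = (K − N₀)/N₀ = (2310 − 77)/77 = 29.
Solve 2310/(1 + 29·e^(−0.379t)) = 1848: 1 + 29·e^(−0.379t) = 1.25, so e^(−0.379t) = 0.00862069.
−0.379·t = ln(0.00862069) = -4.7536, so t = 4.7536/0.379 = 12.542.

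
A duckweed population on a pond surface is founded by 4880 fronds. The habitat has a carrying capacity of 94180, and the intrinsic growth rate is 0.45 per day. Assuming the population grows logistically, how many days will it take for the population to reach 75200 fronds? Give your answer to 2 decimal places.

9.52 days

A = (K − N₀)/N₀ = (94180 − 4880)/4880 = 18.299.
Solve 94180/(1 + 18.299·e^(−0.45t)) = 75200: 1 + 18.299·e^(−0.45t) = 1.2524, so e^(−0.45t) = 0.0137926.
−0.45·t = ln(0.0137926) = -4.2836, so t = 4.2836/0.45 = 9.5192.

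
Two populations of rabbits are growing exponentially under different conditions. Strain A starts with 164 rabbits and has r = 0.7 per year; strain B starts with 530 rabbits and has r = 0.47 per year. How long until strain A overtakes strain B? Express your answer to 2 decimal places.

Set 164·e^(0.7t) = 530·e^(0.47t).
e^((0.7 − 0.47)t) = 530/164 → e^(0.23·t) = 3.2317.
0.23·t = ln(3.2317) = 1.173, so t = 1.173/0.23 = 5.1.

5.10 years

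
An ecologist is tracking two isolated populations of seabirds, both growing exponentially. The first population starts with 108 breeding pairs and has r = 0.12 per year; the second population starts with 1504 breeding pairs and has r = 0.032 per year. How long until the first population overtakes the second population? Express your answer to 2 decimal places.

29.93 years

Set 108·e^(0.12t) = 1504·e^(0.032t).
e^((0.12 − 0.032)t) = 1504/108 → e^(0.088·t) = 13.926.
0.088·t = ln(13.926) = 2.6338, so t = 2.6338/0.088 = 29.929.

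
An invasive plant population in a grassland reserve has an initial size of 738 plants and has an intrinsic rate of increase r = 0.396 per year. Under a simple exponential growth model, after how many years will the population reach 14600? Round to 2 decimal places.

7.54 years

Set N₀·e^(rt) = 14600: e^(0.396·t) = 14600/738 = 19.783.
0.396·t = ln(19.783) = 2.9848, so t = 2.9848/0.396 = 7.5375.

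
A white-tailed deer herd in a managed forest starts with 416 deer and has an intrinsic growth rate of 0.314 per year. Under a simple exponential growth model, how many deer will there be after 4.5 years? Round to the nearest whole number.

N(t) = N₀·e^(rt) = 416 × e^(0.314×4.5) = 416 × e^1.413.
e^1.413 ≈ 4.1083, so N ≈ 416 × 4.1083 = 1709.04.

1709 deer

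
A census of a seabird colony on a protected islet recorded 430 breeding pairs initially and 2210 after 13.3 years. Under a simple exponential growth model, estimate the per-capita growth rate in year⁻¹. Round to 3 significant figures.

0.123 per year

From N(t) = N₀·e^(rt): e^(r·13.3) = 2210/430 = 5.1395.
r·13.3 = ln(5.1395) = 1.637, so r = 1.637/13.3 = 0.12308.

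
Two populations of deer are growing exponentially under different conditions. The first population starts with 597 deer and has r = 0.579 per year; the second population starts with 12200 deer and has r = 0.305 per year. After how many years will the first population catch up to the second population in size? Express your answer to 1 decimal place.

Set 597·e^(0.579t) = 12200·e^(0.305t).
e^((0.579 − 0.305)t) = 12200/597 → e^(0.274·t) = 20.436.
0.274·t = ln(20.436) = 3.0173, so t = 3.0173/0.274 = 11.012.

11.0 years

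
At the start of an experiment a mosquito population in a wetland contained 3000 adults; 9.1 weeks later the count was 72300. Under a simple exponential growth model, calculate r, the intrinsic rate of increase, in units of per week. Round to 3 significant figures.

0.350 per week

From N(t) = N₀·e^(rt): e^(r·9.1) = 72300/3000 = 24.1.
r·9.1 = ln(24.1) = 3.1822, so r = 3.1822/9.1 = 0.34969.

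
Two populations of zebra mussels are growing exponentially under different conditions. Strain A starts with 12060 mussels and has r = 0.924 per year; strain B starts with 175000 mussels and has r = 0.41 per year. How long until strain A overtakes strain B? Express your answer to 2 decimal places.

5.20 years

Set 12060·e^(0.924t) = 175000·e^(0.41t).
e^((0.924 − 0.41)t) = 175000/12060 → e^(0.514·t) = 14.511.
0.514·t = ln(14.511) = 2.6749, so t = 2.6749/0.514 = 5.2041.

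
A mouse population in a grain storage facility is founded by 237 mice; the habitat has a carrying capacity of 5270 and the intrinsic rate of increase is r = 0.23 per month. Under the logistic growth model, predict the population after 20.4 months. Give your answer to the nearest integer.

4411 mice

A = (K − N₀)/N₀ = (5270 − 237)/237 = 21.236.
N(t) = K/(1 + A·e^(−rt)) = 5270/(1 + 21.236×e^(−0.23×20.4)).
e^(−4.692) = 0.0091683; denominator = 1 + 21.236×0.0091683 = 1.1947.
N = 5270/1.1947 = 4411.14.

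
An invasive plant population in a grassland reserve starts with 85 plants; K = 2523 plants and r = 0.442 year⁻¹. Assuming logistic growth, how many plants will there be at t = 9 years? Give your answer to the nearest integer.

A = (K − N₀)/N₀ = (2523 − 85)/85 = 28.682.
N(t) = K/(1 + A·e^(−rt)) = 2523/(1 + 28.682×e^(−0.442×9)).
e^(−3.978) = 0.018723; denominator = 1 + 28.682×0.018723 = 1.537.
N = 2523/1.537 = 1641.49.

1641 plants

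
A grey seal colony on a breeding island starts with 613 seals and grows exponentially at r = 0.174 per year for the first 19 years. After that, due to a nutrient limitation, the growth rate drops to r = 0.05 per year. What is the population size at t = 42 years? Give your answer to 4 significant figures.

Phase 1: N(19) = 613·e^(0.174×19) = 613·e^3.306 = 16720.1.
Phase 2 runs for 42 − 19 = 23 years at r = 0.05.
N(42) = 16720.1·e^(0.05×23) = 16720.1·e^1.15 = 52805.2.

52810 seals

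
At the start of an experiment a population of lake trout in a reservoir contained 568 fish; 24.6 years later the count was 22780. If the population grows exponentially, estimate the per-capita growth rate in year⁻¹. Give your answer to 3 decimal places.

0.150 per year

From N(t) = N₀·e^(rt): e^(r·24.6) = 22780/568 = 40.106.
r·24.6 = ln(40.106) = 3.6915, so r = 3.6915/24.6 = 0.15006.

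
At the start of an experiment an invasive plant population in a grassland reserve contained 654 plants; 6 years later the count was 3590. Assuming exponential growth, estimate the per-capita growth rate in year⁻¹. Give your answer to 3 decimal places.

0.284 per year

From N(t) = N₀·e^(rt): e^(r·6) = 3590/654 = 5.4893.
r·6 = ln(5.4893) = 1.7028, so r = 1.7028/6 = 0.2838.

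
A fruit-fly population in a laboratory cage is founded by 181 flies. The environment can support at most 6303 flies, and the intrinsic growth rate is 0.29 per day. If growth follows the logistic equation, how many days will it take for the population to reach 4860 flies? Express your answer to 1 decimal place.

16.3 days

A = (K − N₀)/N₀ = (6303 − 181)/181 = 33.823.
Solve 6303/(1 + 33.823·e^(−0.29t)) = 4860: 1 + 33.823·e^(−0.29t) = 1.2969, so e^(−0.29t) = 0.0087784.
−0.29·t = ln(0.0087784) = -4.7355, so t = 4.7355/0.29 = 16.329.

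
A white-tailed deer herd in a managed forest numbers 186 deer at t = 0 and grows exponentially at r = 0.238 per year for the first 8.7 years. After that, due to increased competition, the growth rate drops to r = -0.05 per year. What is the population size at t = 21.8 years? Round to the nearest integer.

Phase 1: N(8.7) = 186·e^(0.238×8.7) = 186·e^2.071 = 1474.9.
Phase 2 runs for 21.8 − 8.7 = 13.1 years at r = -0.05.
N(21.8) = 1474.9·e^(-0.05×13.1) = 1474.9·e^-0.655 = 766.126.

766 deer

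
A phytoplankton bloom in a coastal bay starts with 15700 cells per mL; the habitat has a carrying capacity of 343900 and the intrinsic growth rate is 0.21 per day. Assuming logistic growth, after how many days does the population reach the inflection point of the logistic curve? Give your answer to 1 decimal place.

Logistic growth is fastest at N = K/2 = 171950.
A = (K − N₀)/N₀ = 20.904. Set K/(1 + A·e^(−rt)) = K/2 → A·e^(−rt) = 1.
e^(−0.21t) = 1/20.904 = 0.0478367, so t = ln(20.904)/0.21 = 3.04/0.21 = 14.476.

14.5 days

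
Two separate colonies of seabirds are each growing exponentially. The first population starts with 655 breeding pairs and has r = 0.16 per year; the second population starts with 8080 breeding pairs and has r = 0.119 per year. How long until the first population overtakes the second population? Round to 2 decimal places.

Set 655·e^(0.16t) = 8080·e^(0.119t).
e^((0.16 − 0.119)t) = 8080/655 → e^(0.041·t) = 12.336.
0.041·t = ln(12.336) = 2.5125, so t = 2.5125/0.041 = 61.281.

61.28 years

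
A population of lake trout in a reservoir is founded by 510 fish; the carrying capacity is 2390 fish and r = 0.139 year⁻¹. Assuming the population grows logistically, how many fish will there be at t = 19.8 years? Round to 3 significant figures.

A = (K − N₀)/N₀ = (2390 − 510)/510 = 3.6863.
N(t) = K/(1 + A·e^(−rt)) = 2390/(1 + 3.6863×e^(−0.139×19.8)).
e^(−2.752) = 0.063787; denominator = 1 + 3.6863×0.063787 = 1.2351.
N = 2390/1.2351 = 1935.01.

1940 fish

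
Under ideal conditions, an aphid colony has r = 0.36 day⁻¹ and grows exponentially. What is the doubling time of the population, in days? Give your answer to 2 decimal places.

1.93 days

Doubling time t_d = ln(2)/r = 0.6931/0.36 = 1.9254.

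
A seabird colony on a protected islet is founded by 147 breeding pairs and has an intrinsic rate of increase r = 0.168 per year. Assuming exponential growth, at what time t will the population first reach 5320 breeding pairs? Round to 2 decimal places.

Set N₀·e^(rt) = 5320: e^(0.168·t) = 5320/147 = 36.19.
0.168·t = ln(36.19) = 3.5888, so t = 3.5888/0.168 = 21.362.

21.36 years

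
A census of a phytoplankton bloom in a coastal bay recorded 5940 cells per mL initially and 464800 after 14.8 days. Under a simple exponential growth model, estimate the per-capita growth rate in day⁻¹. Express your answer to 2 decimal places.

From N(t) = N₀·e^(rt): e^(r·14.8) = 464800/5940 = 78.249.
r·14.8 = ln(78.249) = 4.3599, so r = 4.3599/14.8 = 0.29459.

0.29 per day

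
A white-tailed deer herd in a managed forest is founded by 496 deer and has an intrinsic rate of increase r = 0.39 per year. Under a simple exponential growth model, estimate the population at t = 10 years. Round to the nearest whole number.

24504 deer

N(t) = N₀·e^(rt) = 496 × e^(0.39×10) = 496 × e^3.9.
e^3.9 ≈ 49.402, so N ≈ 496 × 49.402 = 24503.6.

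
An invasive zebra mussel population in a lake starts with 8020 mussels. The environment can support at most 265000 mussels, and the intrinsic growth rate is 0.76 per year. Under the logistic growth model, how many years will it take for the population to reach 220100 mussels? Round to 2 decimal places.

A = (K − N₀)/N₀ = (265000 − 8020)/8020 = 32.042.
Solve 265000/(1 + 32.042·e^(−0.76t)) = 220100: 1 + 32.042·e^(−0.76t) = 1.204, so e^(−0.76t) = 0.00636651.
−0.76·t = ln(0.00636651) = -5.0567, so t = 5.0567/0.76 = 6.6536.

6.65 years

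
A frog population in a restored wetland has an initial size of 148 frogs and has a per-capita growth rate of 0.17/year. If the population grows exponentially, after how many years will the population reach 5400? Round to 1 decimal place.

Set N₀·e^(rt) = 5400: e^(0.17·t) = 5400/148 = 36.486.
0.17·t = ln(36.486) = 3.5969, so t = 3.5969/0.17 = 21.158.

21.2 years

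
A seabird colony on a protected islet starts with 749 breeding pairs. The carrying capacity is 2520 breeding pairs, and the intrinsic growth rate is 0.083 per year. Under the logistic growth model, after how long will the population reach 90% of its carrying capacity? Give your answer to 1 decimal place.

A = (K − N₀)/N₀ = (2520 − 749)/749 = 2.3645.
Solve 2520/(1 + 2.3645·e^(−0.083t)) = 2268: 1 + 2.3645·e^(−0.083t) = 1.1111, so e^(−0.083t) = 0.0469917.
−0.083·t = ln(0.0469917) = -3.0578, so t = 3.0578/0.083 = 36.841.

36.8 years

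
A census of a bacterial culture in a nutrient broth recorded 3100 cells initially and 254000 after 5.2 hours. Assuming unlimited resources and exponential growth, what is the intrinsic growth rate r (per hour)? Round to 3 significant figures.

From N(t) = N₀·e^(rt): e^(r·5.2) = 254000/3100 = 81.935.
r·5.2 = ln(81.935) = 4.4059, so r = 4.4059/5.2 = 0.84729.

0.847 per hour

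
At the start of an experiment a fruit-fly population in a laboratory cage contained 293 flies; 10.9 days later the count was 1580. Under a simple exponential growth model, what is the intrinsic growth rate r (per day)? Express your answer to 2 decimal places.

From N(t) = N₀·e^(rt): e^(r·10.9) = 1580/293 = 5.3925.
r·10.9 = ln(5.3925) = 1.685, so r = 1.685/10.9 = 0.15459.

0.15 per day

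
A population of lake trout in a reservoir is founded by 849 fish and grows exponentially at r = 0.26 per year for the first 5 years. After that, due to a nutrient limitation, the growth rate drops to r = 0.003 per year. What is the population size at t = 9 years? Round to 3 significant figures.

3150 fish

Phase 1: N(5) = 849·e^(0.26×5) = 849·e^1.3 = 3115.23.
Phase 2 runs for 9 − 5 = 4 years at r = 0.003.
N(9) = 3115.23·e^(0.003×4) = 3115.23·e^0.012 = 3152.84.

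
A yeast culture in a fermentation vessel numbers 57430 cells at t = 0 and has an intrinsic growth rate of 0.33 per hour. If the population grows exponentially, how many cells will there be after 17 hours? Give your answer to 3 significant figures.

15700000 cells

N(t) = N₀·e^(rt) = 57430 × e^(0.33×17) = 57430 × e^5.61.
e^5.61 ≈ 273.14, so N ≈ 57430 × 273.14 = 1.568667×10^7.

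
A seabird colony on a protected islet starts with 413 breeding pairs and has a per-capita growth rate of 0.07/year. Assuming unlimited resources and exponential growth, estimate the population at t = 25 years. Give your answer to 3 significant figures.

2380 breeding pairs

N(t) = N₀·e^(rt) = 413 × e^(0.07×25) = 413 × e^1.75.
e^1.75 ≈ 5.7546, so N ≈ 413 × 5.7546 = 2376.65.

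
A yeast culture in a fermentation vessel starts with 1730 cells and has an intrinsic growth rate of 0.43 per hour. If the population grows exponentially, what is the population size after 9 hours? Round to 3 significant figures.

82900 cells

N(t) = N₀·e^(rt) = 1730 × e^(0.43×9) = 1730 × e^3.87.
e^3.87 ≈ 47.942, so N ≈ 1730 × 47.942 = 82940.3.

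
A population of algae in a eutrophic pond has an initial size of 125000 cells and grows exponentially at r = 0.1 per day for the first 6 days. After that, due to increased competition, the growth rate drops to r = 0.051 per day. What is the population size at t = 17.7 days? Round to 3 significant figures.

Phase 1: N(6) = 125000·e^(0.1×6) = 125000·e^0.6 = 227765.
Phase 2 runs for 17.7 − 6 = 11.7 days at r = 0.051.
N(17.7) = 227765·e^(0.051×11.7) = 227765·e^0.5967 = 413647.

414000 cells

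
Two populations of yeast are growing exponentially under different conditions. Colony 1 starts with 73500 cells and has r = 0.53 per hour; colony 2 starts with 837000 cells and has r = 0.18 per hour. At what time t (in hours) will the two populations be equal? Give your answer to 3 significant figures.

Set 73500·e^(0.53t) = 837000·e^(0.18t).
e^((0.53 − 0.18)t) = 837000/73500 → e^(0.35·t) = 11.388.
0.35·t = ln(11.388) = 2.4325, so t = 2.4325/0.35 = 6.9501.

6.95 hours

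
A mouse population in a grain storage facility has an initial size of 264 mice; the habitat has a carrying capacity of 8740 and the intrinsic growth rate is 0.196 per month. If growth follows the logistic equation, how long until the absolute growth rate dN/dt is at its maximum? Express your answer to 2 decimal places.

Logistic growth is fastest at N = K/2 = 4370.
A = (K − N₀)/N₀ = 32.106. Set K/(1 + A·e^(−rt)) = K/2 → A·e^(−rt) = 1.
e^(−0.196t) = 1/32.106 = 0.0311468, so t = ln(32.106)/0.196 = 3.469/0.196 = 17.699.

17.70 months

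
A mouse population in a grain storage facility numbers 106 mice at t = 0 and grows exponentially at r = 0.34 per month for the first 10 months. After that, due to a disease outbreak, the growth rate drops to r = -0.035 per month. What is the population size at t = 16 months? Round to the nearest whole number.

2575 mice

Phase 1: N(10) = 106·e^(0.34×10) = 106·e^3.4 = 3176.19.
Phase 2 runs for 16 − 10 = 6 months at r = -0.035.
N(16) = 3176.19·e^(-0.035×6) = 3176.19·e^-0.21 = 2574.57.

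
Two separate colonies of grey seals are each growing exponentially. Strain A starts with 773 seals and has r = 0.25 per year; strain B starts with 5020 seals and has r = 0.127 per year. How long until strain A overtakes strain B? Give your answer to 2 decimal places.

Set 773·e^(0.25t) = 5020·e^(0.127t).
e^((0.25 − 0.127)t) = 5020/773 → e^(0.123·t) = 6.4942.
0.123·t = ln(6.4942) = 1.8709, so t = 1.8709/0.123 = 15.211.

15.21 years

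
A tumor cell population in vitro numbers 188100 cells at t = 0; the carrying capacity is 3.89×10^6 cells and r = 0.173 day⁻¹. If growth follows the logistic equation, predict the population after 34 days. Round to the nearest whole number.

A = (K − N₀)/N₀ = (3.89×10^6 − 188100)/188100 = 19.68.
N(t) = K/(1 + A·e^(−rt)) = 3.89×10^6/(1 + 19.68×e^(−0.173×34)).
e^(−5.882) = 0.0027892; denominator = 1 + 19.68×0.0027892 = 1.0549.
N = 3.89×10^6/1.0549 = 3.687578×10^6.

3687578 cells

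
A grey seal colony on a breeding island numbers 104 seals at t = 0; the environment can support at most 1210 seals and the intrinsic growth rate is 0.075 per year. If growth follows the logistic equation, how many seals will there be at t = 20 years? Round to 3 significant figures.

A = (K − N₀)/N₀ = (1210 − 104)/104 = 10.635.
N(t) = K/(1 + A·e^(−rt)) = 1210/(1 + 10.635×e^(−0.075×20)).
e^(−1.5) = 0.22313; denominator = 1 + 10.635×0.22313 = 3.3729.
N = 1210/3.3729 = 358.741.

359 seals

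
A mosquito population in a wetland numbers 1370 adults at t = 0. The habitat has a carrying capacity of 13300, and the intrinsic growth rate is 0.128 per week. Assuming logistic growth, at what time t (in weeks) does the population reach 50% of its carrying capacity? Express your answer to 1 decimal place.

16.9 weeks

A = (K − N₀)/N₀ = (13300 − 1370)/1370 = 8.708.
Solve 13300/(1 + 8.708·e^(−0.128t)) = 6650: 1 + 8.708·e^(−0.128t) = 2, so e^(−0.128t) = 0.114837.
−0.128·t = ln(0.114837) = -2.1642, so t = 2.1642/0.128 = 16.908.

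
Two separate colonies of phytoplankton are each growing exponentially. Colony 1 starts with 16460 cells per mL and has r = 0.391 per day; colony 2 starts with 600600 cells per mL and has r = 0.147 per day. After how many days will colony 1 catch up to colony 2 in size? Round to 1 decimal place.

Set 16460·e^(0.391t) = 600600·e^(0.147t).
e^((0.391 − 0.147)t) = 600600/16460 → e^(0.244·t) = 36.488.
0.244·t = ln(36.488) = 3.597, so t = 3.597/0.244 = 14.742.

14.7 days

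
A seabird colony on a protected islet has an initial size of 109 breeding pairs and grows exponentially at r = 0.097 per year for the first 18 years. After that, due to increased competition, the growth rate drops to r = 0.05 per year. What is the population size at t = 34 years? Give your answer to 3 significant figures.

Phase 1: N(18) = 109·e^(0.097×18) = 109·e^1.746 = 624.748.
Phase 2 runs for 34 − 18 = 16 years at r = 0.05.
N(34) = 624.748·e^(0.05×16) = 624.748·e^0.8 = 1390.4.

1390 breeding pairs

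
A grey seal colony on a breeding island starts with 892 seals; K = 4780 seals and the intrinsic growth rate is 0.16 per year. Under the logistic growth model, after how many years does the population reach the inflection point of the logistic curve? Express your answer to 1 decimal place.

9.2 years

Logistic growth is fastest at N = K/2 = 2390.
A = (K − N₀)/N₀ = 4.3587. Set K/(1 + A·e^(−rt)) = K/2 → A·e^(−rt) = 1.
e^(−0.16t) = 1/4.3587 = 0.229424, so t = ln(4.3587)/0.16 = 1.4722/0.16 = 9.2012.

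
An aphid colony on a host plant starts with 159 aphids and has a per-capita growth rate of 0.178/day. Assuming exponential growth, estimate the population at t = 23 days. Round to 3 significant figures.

N(t) = N₀·e^(rt) = 159 × e^(0.178×23) = 159 × e^4.094.
e^4.094 ≈ 59.979, so N ≈ 159 × 59.979 = 9536.71.

9540 aphids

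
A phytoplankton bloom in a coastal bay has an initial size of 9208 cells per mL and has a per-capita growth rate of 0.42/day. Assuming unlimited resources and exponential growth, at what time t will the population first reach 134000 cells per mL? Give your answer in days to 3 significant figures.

Set N₀·e^(rt) = 134000: e^(0.42·t) = 134000/9208 = 14.553.
0.42·t = ln(14.553) = 2.6778, so t = 2.6778/0.42 = 6.3756.

6.38 days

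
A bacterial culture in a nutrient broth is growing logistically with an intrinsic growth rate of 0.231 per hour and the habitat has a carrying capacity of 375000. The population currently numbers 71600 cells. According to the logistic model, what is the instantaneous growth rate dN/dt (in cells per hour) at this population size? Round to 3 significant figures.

13400 cells per hour

dN/dt = rN(1 − N/K) = 0.231 × 71600 × (1 − 71600/375000).
1 − 71600/375000 = 0.80907; dN/dt = 0.231 × 71600 × 0.80907 = 13382.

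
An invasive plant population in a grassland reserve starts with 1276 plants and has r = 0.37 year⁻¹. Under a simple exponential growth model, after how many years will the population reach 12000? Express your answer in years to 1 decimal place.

Set N₀·e^(rt) = 12000: e^(0.37·t) = 12000/1276 = 9.4044.
0.37·t = ln(9.4044) = 2.2412, so t = 2.2412/0.37 = 6.0572.

6.1 years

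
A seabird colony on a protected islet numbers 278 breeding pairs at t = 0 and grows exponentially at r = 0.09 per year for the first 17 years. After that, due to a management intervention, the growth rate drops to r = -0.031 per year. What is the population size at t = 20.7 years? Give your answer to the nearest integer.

1145 breeding pairs

Phase 1: N(17) = 278·e^(0.09×17) = 278·e^1.53 = 1283.85.
Phase 2 runs for 20.7 − 17 = 3.7 years at r = -0.031.
N(20.7) = 1283.85·e^(-0.031×3.7) = 1283.85·e^-0.1147 = 1144.73.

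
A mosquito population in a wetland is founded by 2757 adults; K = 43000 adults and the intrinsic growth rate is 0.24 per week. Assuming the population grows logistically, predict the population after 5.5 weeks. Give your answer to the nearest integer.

8777 adults

A = (K − N₀)/N₀ = (43000 − 2757)/2757 = 14.597.
N(t) = K/(1 + A·e^(−rt)) = 43000/(1 + 14.597×e^(−0.24×5.5)).
e^(−1.32) = 0.26714; denominator = 1 + 14.597×0.26714 = 4.8993.
N = 43000/4.8993 = 8776.79.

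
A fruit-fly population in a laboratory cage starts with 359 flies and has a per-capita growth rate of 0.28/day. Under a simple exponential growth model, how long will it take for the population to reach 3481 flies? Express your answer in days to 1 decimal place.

8.1 days

Set N₀·e^(rt) = 3481: e^(0.28·t) = 3481/359 = 9.6964.
0.28·t = ln(9.6964) = 2.2718, so t = 2.2718/0.28 = 8.1134.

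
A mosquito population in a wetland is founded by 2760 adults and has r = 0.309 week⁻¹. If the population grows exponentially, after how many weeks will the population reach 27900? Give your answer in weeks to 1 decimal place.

Set N₀·e^(rt) = 27900: e^(0.309·t) = 27900/2760 = 10.109.
0.309·t = ln(10.109) = 2.3134, so t = 2.3134/0.309 = 7.4867.

7.5 weeks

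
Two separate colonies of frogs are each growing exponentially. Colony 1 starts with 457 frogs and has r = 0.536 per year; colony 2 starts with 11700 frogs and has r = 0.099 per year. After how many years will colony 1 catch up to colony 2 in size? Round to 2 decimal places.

7.42 years

Set 457·e^(0.536t) = 11700·e^(0.099t).
e^((0.536 − 0.099)t) = 11700/457 → e^(0.437·t) = 25.602.
0.437·t = ln(25.602) = 3.2427, so t = 3.2427/0.437 = 7.4203.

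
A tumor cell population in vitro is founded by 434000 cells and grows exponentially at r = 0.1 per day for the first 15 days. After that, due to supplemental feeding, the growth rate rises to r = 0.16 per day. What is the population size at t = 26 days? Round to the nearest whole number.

11305499 cells

Phase 1: N(15) = 434000·e^(0.1×15) = 434000·e^1.5 = 1.945053×10^6.
Phase 2 runs for 26 − 15 = 11 days at r = 0.16.
N(26) = 1.945053×10^6·e^(0.16×11) = 1.945053×10^6·e^1.76 = 1.13055×10^7.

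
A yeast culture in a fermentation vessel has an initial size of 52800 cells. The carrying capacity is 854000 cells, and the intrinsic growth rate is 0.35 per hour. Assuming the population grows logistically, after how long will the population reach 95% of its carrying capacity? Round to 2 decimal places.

16.18 hours

A = (K − N₀)/N₀ = (854000 − 52800)/52800 = 15.174.
Solve 854000/(1 + 15.174·e^(−0.35t)) = 811300: 1 + 15.174·e^(−0.35t) = 1.0526, so e^(−0.35t) = 0.00346848.
−0.35·t = ln(0.00346848) = -5.664, so t = 5.664/0.35 = 16.183.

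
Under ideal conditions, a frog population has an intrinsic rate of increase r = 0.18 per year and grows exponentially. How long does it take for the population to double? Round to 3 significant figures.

3.85 years

Doubling time t_d = ln(2)/r = 0.6931/0.18 = 3.8508.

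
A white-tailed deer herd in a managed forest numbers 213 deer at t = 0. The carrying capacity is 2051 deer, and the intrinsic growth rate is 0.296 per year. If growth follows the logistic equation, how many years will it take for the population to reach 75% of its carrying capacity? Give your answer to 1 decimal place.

A = (K − N₀)/N₀ = (2051 − 213)/213 = 8.6291.
Solve 2051/(1 + 8.6291·e^(−0.296t)) = 1538.25: 1 + 8.6291·e^(−0.296t) = 1.3333, so e^(−0.296t) = 0.0386289.
−0.296·t = ln(0.0386289) = -3.2538, so t = 3.2538/0.296 = 10.992.

11.0 years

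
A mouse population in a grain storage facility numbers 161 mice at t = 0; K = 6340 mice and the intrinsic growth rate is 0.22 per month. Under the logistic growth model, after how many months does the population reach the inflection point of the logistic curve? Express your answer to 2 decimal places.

Logistic growth is fastest at N = K/2 = 3170.
A = (K − N₀)/N₀ = 38.379. Set K/(1 + A·e^(−rt)) = K/2 → A·e^(−rt) = 1.
e^(−0.22t) = 1/38.379 = 0.026056, so t = ln(38.379)/0.22 = 3.6475/0.22 = 16.58.

16.58 months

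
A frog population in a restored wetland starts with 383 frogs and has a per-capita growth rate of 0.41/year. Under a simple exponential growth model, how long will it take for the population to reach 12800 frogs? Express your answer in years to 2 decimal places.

8.56 years

Set N₀·e^(rt) = 12800: e^(0.41·t) = 12800/383 = 33.42.
0.41·t = ln(33.42) = 3.5092, so t = 3.5092/0.41 = 8.5589.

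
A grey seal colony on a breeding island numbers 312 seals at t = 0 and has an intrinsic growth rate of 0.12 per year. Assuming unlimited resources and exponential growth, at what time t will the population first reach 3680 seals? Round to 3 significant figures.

20.6 years

Set N₀·e^(rt) = 3680: e^(0.12·t) = 3680/312 = 11.795.
0.12·t = ln(11.795) = 2.4677, so t = 2.4677/0.12 = 20.564.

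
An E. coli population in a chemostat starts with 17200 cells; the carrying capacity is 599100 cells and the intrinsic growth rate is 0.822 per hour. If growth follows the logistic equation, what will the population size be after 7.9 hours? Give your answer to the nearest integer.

569931 cells

A = (K − N₀)/N₀ = (599100 − 17200)/17200 = 33.831.
N(t) = K/(1 + A·e^(−rt)) = 599100/(1 + 33.831×e^(−0.822×7.9)).
e^(−6.494) = 0.0015128; denominator = 1 + 33.831×0.0015128 = 1.0512.
N = 599100/1.0512 = 569931.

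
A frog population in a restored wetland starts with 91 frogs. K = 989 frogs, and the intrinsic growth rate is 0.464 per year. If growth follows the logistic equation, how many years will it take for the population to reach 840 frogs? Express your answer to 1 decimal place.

A = (K − N₀)/N₀ = (989 − 91)/91 = 9.8681.
Solve 989/(1 + 9.8681·e^(−0.464t)) = 840: 1 + 9.8681·e^(−0.464t) = 1.1774, so e^(−0.464t) = 0.0179751.
−0.464·t = ln(0.0179751) = -4.0188, so t = 4.0188/0.464 = 8.6611.

8.7 years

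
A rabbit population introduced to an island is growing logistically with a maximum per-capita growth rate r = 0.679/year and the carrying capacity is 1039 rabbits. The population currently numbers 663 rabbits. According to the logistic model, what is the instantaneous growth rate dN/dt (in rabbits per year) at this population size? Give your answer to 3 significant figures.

dN/dt = rN(1 − N/K) = 0.679 × 663 × (1 − 663/1039).
1 − 663/1039 = 0.36189; dN/dt = 0.679 × 663 × 0.36189 = 162.91.

163 rabbits per year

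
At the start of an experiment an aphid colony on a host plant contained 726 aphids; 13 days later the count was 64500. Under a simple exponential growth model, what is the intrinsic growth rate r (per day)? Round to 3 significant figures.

0.345 per day

From N(t) = N₀·e^(rt): e^(r·13) = 64500/726 = 88.843.
r·13 = ln(88.843) = 4.4869, so r = 4.4869/13 = 0.34514.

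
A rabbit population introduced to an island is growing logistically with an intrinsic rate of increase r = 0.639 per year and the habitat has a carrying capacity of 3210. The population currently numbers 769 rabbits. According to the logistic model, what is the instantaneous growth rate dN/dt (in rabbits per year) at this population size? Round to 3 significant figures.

dN/dt = rN(1 − N/K) = 0.639 × 769 × (1 − 769/3210).
1 − 769/3210 = 0.76044; dN/dt = 0.639 × 769 × 0.76044 = 373.67.

374 rabbits per year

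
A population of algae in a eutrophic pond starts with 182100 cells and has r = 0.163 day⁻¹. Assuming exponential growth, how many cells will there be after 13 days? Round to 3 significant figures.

N(t) = N₀·e^(rt) = 182100 × e^(0.163×13) = 182100 × e^2.119.
e^2.119 ≈ 8.3228, so N ≈ 182100 × 8.3228 = 1.515584×10^6.

1520000 cells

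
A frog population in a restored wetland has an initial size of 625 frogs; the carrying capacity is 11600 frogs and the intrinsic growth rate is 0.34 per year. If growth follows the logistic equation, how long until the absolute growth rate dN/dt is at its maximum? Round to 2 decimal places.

Logistic growth is fastest at N = K/2 = 5800.
A = (K − N₀)/N₀ = 17.56. Set K/(1 + A·e^(−rt)) = K/2 → A·e^(−rt) = 1.
e^(−0.34t) = 1/17.56 = 0.0569476, so t = ln(17.56)/0.34 = 2.8656/0.34 = 8.4283.

8.43 years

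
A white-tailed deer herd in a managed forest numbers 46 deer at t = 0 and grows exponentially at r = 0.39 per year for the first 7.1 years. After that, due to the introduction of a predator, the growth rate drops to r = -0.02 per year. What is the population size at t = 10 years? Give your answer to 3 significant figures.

692 deer

Phase 1: N(7.1) = 46·e^(0.39×7.1) = 46·e^2.769 = 733.363.
Phase 2 runs for 10 − 7.1 = 2.9 years at r = -0.02.
N(10) = 733.363·e^(-0.02×2.9) = 733.363·e^-0.058 = 692.038.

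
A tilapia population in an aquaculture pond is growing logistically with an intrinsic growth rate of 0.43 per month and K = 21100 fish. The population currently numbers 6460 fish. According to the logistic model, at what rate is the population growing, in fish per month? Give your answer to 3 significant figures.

1930 fish per month

dN/dt = rN(1 − N/K) = 0.43 × 6460 × (1 − 6460/21100).
1 − 6460/21100 = 0.69384; dN/dt = 0.43 × 6460 × 0.69384 = 1927.3.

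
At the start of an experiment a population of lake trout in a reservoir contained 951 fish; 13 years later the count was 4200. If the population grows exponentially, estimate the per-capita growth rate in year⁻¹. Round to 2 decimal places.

0.11 per year

From N(t) = N₀·e^(rt): e^(r·13) = 4200/951 = 4.4164.
r·13 = ln(4.4164) = 1.4853, so r = 1.4853/13 = 0.11426.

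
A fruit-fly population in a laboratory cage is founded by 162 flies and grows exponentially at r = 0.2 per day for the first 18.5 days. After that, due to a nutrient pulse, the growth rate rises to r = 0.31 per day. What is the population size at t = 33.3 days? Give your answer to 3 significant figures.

Phase 1: N(18.5) = 162·e^(0.2×18.5) = 162·e^3.7 = 6552.46.
Phase 2 runs for 33.3 − 18.5 = 14.8 days at r = 0.31.
N(33.3) = 6552.46·e^(0.31×14.8) = 6552.46·e^4.588 = 644092.

644000 flies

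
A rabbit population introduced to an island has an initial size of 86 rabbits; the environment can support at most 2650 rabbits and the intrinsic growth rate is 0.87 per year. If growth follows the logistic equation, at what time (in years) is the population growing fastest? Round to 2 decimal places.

3.90 years

Logistic growth is fastest at N = K/2 = 1325.
A = (K − N₀)/N₀ = 29.814. Set K/(1 + A·e^(−rt)) = K/2 → A·e^(−rt) = 1.
e^(−0.87t) = 1/29.814 = 0.0335413, so t = ln(29.814)/0.87 = 3.395/0.87 = 3.9023.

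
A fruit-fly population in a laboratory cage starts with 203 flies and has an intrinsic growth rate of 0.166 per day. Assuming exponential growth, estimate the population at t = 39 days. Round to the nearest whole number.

131558 flies

N(t) = N₀·e^(rt) = 203 × e^(0.166×39) = 203 × e^6.474.
e^6.474 ≈ 648.07, so N ≈ 203 × 648.07 = 131558.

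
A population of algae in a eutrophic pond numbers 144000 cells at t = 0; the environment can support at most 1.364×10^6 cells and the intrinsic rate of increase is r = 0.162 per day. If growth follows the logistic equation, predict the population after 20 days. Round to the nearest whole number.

A = (K − N₀)/N₀ = (1.364×10^6 − 144000)/144000 = 8.4722.
N(t) = K/(1 + A·e^(−rt)) = 1.364×10^6/(1 + 8.4722×e^(−0.162×20)).
e^(−3.24) = 0.039164; denominator = 1 + 8.4722×0.039164 = 1.3318.
N = 1.364×10^6/1.3318 = 1.024174×10^6.

1024174 cells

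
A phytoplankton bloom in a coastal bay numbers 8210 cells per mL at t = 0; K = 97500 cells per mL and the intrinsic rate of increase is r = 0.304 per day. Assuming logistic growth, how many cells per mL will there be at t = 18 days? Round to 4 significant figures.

A = (K − N₀)/N₀ = (97500 − 8210)/8210 = 10.876.
N(t) = K/(1 + A·e^(−rt)) = 97500/(1 + 10.876×e^(−0.304×18)).
e^(−5.472) = 0.0042028; denominator = 1 + 10.876×0.0042028 = 1.0457.
N = 97500/1.0457 = 93238.2.

93240 cells per mL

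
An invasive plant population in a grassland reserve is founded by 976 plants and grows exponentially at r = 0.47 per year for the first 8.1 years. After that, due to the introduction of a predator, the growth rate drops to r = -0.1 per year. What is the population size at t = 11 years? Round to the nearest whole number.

32875 plants

Phase 1: N(8.1) = 976·e^(0.47×8.1) = 976·e^3.807 = 43934.8.
Phase 2 runs for 11 − 8.1 = 2.9 years at r = -0.1.
N(11) = 43934.8·e^(-0.1×2.9) = 43934.8·e^-0.29 = 32874.8.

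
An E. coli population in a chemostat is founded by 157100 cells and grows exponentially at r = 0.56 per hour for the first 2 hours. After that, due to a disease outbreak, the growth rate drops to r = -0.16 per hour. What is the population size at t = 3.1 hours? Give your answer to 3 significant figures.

404000 cells

Phase 1: N(2) = 157100·e^(0.56×2) = 157100·e^1.12 = 481489.
Phase 2 runs for 3.1 − 2 = 1.1 hours at r = -0.16.
N(3.1) = 481489·e^(-0.16×1.1) = 481489·e^-0.176 = 403785.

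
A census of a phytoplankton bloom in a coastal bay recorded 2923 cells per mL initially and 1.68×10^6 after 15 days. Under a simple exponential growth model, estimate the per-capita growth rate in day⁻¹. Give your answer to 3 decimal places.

0.424 per day

From N(t) = N₀·e^(rt): e^(r·15) = 1.68×10^6/2923 = 574.75.
r·15 = ln(574.75) = 6.3539, so r = 6.3539/15 = 0.4236.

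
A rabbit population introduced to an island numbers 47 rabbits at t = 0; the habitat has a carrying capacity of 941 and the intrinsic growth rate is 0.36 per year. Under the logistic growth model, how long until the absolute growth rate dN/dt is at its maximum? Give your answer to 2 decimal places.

Logistic growth is fastest at N = K/2 = 470.5.
A = (K − N₀)/N₀ = 19.021. Set K/(1 + A·e^(−rt)) = K/2 → A·e^(−rt) = 1.
e^(−0.36t) = 1/19.021 = 0.0525727, so t = ln(19.021)/0.36 = 2.9456/0.36 = 8.1821.

8.18 years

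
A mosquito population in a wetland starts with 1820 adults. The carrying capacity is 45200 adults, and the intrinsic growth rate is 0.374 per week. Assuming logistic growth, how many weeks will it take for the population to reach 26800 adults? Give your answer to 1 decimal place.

A = (K − N₀)/N₀ = (45200 − 1820)/1820 = 23.835.
Solve 45200/(1 + 23.835·e^(−0.374t)) = 26800: 1 + 23.835·e^(−0.374t) = 1.6866, so e^(−0.374t) = 0.0288048.
−0.374·t = ln(0.0288048) = -3.5472, so t = 3.5472/0.374 = 9.4845.

9.5 weeks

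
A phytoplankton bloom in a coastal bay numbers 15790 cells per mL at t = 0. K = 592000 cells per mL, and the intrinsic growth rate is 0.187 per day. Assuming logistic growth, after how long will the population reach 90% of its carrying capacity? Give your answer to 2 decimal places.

A = (K − N₀)/N₀ = (592000 − 15790)/15790 = 36.492.
Solve 592000/(1 + 36.492·e^(−0.187t)) = 532800: 1 + 36.492·e^(−0.187t) = 1.1111, so e^(−0.187t) = 0.0030448.
−0.187·t = ln(0.0030448) = -5.7943, so t = 5.7943/0.187 = 30.986.

30.99 days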